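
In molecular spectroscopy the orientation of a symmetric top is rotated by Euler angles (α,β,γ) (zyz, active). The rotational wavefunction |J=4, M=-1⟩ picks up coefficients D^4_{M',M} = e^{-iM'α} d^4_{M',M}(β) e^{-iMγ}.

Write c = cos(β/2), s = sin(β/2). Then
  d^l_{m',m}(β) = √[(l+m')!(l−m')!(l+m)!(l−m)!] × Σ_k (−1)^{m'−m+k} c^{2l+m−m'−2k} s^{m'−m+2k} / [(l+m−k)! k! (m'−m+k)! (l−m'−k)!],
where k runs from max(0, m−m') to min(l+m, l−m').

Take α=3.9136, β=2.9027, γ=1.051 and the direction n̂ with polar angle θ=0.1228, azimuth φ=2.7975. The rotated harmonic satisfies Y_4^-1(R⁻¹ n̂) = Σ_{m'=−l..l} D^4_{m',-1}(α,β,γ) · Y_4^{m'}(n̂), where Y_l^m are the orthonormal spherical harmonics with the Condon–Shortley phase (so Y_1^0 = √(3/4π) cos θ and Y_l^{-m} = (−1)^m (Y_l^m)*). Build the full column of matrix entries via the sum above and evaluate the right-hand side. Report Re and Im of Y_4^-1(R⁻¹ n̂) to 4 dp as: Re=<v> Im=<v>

Need the full column D^4_{m',-1} for m'=−4..4 at α=3.9136, β=2.9027, γ=1.0510.
cos(β/2)=0.119162, sin(β/2)=0.992875
d^4_{-4,-1}: single k=3 term ⇒ +0.000176;  D = -0.000095-0.000148i
d^4_{-3,-1}: k∈[2..3] ⇒ +0.000022 -0.002592 = -0.002570;  D = -0.002505-0.000574i
d^4_{-2,-1}: k∈[1..3] ⇒ +0.000001 -0.000499 +0.023089 = +0.022592;  D = -0.019300+0.011742i
d^4_{-1,-1}: k∈[0..3] ⇒ +0.000000 -0.000042 +0.005878 -0.136034 = -0.130197;  D = -0.032490+0.126078i
d^4_{0,-1}: k∈[0..3] ⇒ -0.000002 +0.000631 -0.043808 +0.506893 = +0.463714;  D = +0.230328+0.402467i
d^4_{1,-1}: k∈[0..3] ⇒ +0.000028 -0.005878 +0.204050 -0.944400 = -0.746199;  D = +0.717346+0.205494i
d^4_{2,-1}: k∈[0..2] ⇒ -0.000333 +0.034634 -0.480880 = -0.446579;  D = -0.393396+0.211359i
d^4_{3,-1}: k∈[0..1] ⇒ +0.002592 -0.107973 = -0.105381;  D = +0.031723-0.100493i
d^4_{4,-1}: single k=0 term ⇒ -0.012218;  D = +0.005492+0.010914i
Y_4^{m'}(θ=0.1228,φ=2.7975) and Σ D·Y over m':
  (-0.0001-0.0001i)·(+0.0000+0.0001i)  (-0.0025-0.0006i)·(-0.0012-0.0020i)  (-0.0193+0.0117i)·(+0.0229+0.0188i)  (-0.0325+0.1261i)·(-0.2109-0.0756i)  (+0.2303+0.4025i)·(+0.7836+0.0000i)  (+0.7173+0.2055i)·(+0.2109-0.0756i)  (-0.3934+0.2114i)·(+0.0229-0.0188i)  (+0.0317-0.1005i)·(+0.0012-0.0020i)  (+0.0055+0.0109i)·(+0.0000-0.0001i)
Y_4^-1(R⁻¹ n̂) = +0.357836+0.292332i

Re=0.3578 Im=0.2923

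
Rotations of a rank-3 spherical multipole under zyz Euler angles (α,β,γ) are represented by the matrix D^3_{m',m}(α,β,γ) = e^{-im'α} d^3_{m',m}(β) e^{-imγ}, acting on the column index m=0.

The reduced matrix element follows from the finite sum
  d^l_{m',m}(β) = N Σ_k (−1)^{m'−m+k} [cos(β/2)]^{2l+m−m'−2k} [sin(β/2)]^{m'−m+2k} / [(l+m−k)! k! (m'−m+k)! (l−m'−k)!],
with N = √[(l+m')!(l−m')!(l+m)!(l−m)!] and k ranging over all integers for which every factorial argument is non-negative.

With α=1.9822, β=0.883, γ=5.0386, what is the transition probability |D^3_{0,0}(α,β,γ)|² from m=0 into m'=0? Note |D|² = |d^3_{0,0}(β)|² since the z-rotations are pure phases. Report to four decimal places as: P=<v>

P=0.0977

Split into d^3_{0,0}(β=0.8830) × two z-phases.
Half-angle: c=0.904112, s=0.427296. N=√(6·6·6·6)=36.000000
k∈{0,1,2,3} keeps every argument non-negative
  k=0: (−1)^0·36.0000/(36)·0.9041^6·0.4273^0 = +0.546176
  k=1: (−1)^1·36.0000/(4)·0.9041^4·0.4273^2 = -1.097966
  k=2: (−1)^2·36.0000/(4)·0.9041^2·0.4273^4 = +0.245246
  k=3: (−1)^3·36.0000/(36)·0.9041^0·0.4273^6 = -0.006087
d^3_{0,0}(0.8830) = +0.546176 -1.097966 +0.245246 -0.006087 = -0.312630
|D^3_{0,0}|² = |d^3_{0,0}(β)|² = (-0.312630)² = 0.097738 (the z-rotation phases have unit modulus)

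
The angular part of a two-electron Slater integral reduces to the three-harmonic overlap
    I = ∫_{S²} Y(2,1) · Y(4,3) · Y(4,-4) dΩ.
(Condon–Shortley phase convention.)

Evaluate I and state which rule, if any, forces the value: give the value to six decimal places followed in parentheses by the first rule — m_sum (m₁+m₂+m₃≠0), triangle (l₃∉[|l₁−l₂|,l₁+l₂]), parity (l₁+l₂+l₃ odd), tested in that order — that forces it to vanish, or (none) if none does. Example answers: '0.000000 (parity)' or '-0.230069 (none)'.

Rules hold: Σm=0, L=10 even, 2≤4≤6.
N = 5·9·9 = 405
Δ = 2!·2!·6!/11! = 1/13860
Racah Σ t=0..2: t=0:+1/192 t=1:−1/36 t=2:+1/192 = -5/288
⇒ 3j(2 4 4; 0 0 0)² = 20/693, sgn -1
Racah Σ t=1..1: t=1:−1/1440 = -1/1440
⇒ 3j(2 4 4; 1 3 -4)² = 7/165, sgn -1
4πI² = N·(3j₀)²·(3jₘ)² = 60/121
I = +1·√(0.495868/4π) = 0.19864517
No selection rule forces the value: the integral is nonzero (none).

0.198645 (none)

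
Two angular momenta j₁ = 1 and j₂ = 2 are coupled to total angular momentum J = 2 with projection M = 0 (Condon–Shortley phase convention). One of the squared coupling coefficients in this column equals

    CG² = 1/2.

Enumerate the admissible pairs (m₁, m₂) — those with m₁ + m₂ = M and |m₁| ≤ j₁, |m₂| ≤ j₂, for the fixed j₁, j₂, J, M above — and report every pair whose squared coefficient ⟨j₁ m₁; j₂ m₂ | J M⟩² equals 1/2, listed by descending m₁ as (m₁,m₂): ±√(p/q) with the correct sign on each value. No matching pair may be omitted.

(1,-1): +√(1/2); (-1,1): −√(1/2)

Admissible pairs with m₁+m₂ = M = 0: (-1,1), (0,0), (1,-1)
  (m₁,m₂)=(1,-1): CG² = 1/2, CG = +√(1/2)   ← matches the target
  (m₁,m₂)=(0,0): CG² = 0/1, CG = 0
  (m₁,m₂)=(-1,1): CG² = 1/2, CG = −√(1/2)   ← matches the target
Pairs with CG² = 1/2: (1,-1): +√(1/2); (-1,1): −√(1/2)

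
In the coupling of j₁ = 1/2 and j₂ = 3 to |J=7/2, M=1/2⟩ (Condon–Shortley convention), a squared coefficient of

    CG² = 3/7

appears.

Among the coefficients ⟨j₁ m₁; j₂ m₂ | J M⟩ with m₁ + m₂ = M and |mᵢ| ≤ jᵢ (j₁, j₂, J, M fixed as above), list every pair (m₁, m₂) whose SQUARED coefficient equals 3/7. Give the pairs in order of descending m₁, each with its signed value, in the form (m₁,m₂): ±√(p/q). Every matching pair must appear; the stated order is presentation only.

(-1/2,1): +√(3/7)

Admissible pairs with m₁+m₂ = M = 1/2: (-1/2,1), (1/2,0)
  (m₁,m₂)=(1/2,0): CG² = 4/7, CG = +√(4/7)
  (m₁,m₂)=(-1/2,1): CG² = 3/7, CG = +√(3/7)   ← matches the target
Pairs with CG² = 3/7: (-1/2,1): +√(3/7)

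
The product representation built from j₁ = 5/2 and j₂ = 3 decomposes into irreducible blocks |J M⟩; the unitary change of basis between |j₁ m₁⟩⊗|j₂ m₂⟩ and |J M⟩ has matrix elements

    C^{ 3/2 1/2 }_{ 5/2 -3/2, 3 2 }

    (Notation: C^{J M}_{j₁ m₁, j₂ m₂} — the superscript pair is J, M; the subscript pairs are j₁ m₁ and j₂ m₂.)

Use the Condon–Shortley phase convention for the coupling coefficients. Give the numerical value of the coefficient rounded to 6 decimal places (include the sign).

−√(1/21) = -0.218218

triangle: 4!×1!×2!/8! = 48/40320
(j±m)!: 1!×4!×5!×1!×2!×1! = 5760
prefactor² = (2J+1)×Δ×N² = 192/7
  k=3: −1/(3!×1!×1!×2!×0!×0!) = -1/12
  k=4: +1/(4!×0!×0!×1!×1!×1!) = 1/24
Σ = -1/24  ⇒  CG² = 192/7×(-1/24)² = 1/21
CG = −√(1/21) = -0.218218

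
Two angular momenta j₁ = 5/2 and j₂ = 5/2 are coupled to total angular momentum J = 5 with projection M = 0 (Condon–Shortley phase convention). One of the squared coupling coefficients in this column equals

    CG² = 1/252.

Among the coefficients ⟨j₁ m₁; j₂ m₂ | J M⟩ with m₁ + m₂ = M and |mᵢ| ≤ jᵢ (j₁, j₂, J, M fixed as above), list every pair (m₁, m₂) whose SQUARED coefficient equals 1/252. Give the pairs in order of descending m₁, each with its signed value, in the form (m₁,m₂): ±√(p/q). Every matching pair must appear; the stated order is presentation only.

(5/2,-5/2): +√(1/252); (-5/2,5/2): +√(1/252)

Admissible pairs with m₁+m₂ = M = 0: (-5/2,5/2), (-3/2,3/2), (-1/2,1/2), (1/2,-1/2), (3/2,-3/2), (5/2,-5/2)
  (m₁,m₂)=(5/2,-5/2): CG² = 1/252, CG = +√(1/252)   ← matches the target
  (m₁,m₂)=(3/2,-3/2): CG² = 25/252, CG = +√(25/252)
  (m₁,m₂)=(1/2,-1/2): CG² = 25/63, CG = +√(25/63)
  (m₁,m₂)=(-1/2,1/2): CG² = 25/63, CG = +√(25/63)
  (m₁,m₂)=(-3/2,3/2): CG² = 25/252, CG = +√(25/252)
  (m₁,m₂)=(-5/2,5/2): CG² = 1/252, CG = +√(1/252)   ← matches the target
Pairs with CG² = 1/252: (5/2,-5/2): +√(1/252); (-5/2,5/2): +√(1/252)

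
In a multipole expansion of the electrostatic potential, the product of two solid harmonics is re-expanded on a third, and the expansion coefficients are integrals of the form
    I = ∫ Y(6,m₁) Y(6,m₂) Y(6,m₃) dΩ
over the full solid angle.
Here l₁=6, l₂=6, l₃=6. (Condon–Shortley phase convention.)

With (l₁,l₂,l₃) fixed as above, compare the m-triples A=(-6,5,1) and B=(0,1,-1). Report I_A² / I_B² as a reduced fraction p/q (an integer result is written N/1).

847/200

Same 6,6,6: normalisation and zero-m 3j drop out of the ratio.
A: Δ: 6! 6! 6! / 19! → 1/325909584; sum: t=6:+1/62208000 = 1/62208000; 3j²(6 6 6; -6 5 1) = Δ·Π!·Σ² = 77/8398  (sign -1)
B: Δ: 6! 6! 6! / 19! → 1/325909584; sum: t=1:−1/10368000 t=2:+1/276480 t=3:−1/62208 t=4:+1/82944 t=5:−1/691200 t=6:+1/62208000 = -1/518400; 3j²(6 6 6; 0 1 -1) = Δ·Π!·Σ² = 100/46189  (sign +1)
I_A²/I_B² = (77/8398)/(100/46189) = 847/200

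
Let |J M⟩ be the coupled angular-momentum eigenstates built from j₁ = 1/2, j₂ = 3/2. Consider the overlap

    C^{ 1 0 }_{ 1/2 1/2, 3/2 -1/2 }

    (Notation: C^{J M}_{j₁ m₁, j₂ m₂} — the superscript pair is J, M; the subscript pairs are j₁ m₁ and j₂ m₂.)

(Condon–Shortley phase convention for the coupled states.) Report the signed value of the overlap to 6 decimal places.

+0.707107  (= +√(1/2))

triangle: 1!*0!*2!/4! = 2/24
(j±m)!: 1!*0!*1!*2!*1!*1! = 2
prefactor² = (2J+1)*Δ*N² = 1/2
  k=0: +1/(0!*1!*0!*1!*0!*1!) = 1
Σ = 1  ⇒  CG² = 1/2*1² = 1/2
CG = +√(1/2) = +0.707107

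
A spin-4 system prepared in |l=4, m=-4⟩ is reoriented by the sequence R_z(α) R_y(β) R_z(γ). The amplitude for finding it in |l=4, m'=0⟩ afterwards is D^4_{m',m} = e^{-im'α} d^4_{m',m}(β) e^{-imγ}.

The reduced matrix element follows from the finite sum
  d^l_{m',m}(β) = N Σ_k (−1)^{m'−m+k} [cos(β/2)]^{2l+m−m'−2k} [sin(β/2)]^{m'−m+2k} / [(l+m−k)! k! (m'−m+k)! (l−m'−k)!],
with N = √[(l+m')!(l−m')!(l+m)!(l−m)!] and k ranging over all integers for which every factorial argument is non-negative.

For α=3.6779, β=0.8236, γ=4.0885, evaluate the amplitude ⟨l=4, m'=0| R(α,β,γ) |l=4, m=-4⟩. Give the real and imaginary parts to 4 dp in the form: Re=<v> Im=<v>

Re=-0.1209 Im=-0.0912

Split into d^4_{0,-4}(β=0.8236) × two z-phases.
With c≡cos(β/2)=0.916402 and s≡sin(β/2)=0.400259, N=[24·24·1·40320]^{1/2}=4819.161753
k: max(0,(-4)−(0))=0 … min(4+(-4),4−(0))=0
  k=0: (−1)^4·4819.1618/(576)·0.9164^4·0.4003^4 = +0.151447
d^4_{0,-4}(0.8236) = +0.151447
Attach z-rotation phases: D = e^{-i(0)(3.6779)}·(+0.151447)·e^{-i(-4)(4.0885)} = -0.120926-0.091175i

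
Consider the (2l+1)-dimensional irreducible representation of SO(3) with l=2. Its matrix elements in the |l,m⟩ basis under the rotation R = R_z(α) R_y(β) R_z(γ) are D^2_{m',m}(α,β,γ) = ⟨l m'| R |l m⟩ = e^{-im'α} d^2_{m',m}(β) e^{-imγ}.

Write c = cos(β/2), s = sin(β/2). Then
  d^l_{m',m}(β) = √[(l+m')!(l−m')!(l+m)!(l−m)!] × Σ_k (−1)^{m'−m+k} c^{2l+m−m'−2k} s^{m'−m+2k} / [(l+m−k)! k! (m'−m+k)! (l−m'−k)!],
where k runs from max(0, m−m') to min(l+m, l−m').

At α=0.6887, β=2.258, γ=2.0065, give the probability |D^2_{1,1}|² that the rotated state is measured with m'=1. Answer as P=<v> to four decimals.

First d^2_{1,1}(β=2.2580), then the phase factors e^{-i(1)α} and e^{-i(1)γ}:
c=cos(2.258000/2)=0.427564, s=sin(2.258000/2)=0.903985; N=√[6·1·6·1]=6.000000
k∈{0,1} keeps every argument non-negative
  k=0: (−1)^0·6.0000/(6)·0.4276^4·0.9040^0 = +0.033420
  k=1: (−1)^1·6.0000/(2)·0.4276^2·0.9040^2 = -0.448173
d^2_{1,1}(2.2580) = +0.033420 -0.448173 = -0.414754
|D^2_{1,1}|² = |d^2_{1,1}(β)|² = (-0.414754)² = 0.172020 (the z-rotation phases have unit modulus)

P=0.1720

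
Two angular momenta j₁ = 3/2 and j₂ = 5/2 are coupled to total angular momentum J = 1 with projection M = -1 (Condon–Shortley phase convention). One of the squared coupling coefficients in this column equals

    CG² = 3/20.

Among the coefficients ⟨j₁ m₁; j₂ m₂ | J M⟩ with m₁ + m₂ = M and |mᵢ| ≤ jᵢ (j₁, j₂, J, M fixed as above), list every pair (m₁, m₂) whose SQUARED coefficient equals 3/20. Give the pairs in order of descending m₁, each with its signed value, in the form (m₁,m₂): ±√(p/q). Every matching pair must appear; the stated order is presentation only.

(-1/2,-1/2): +√(3/20)

Admissible pairs with m₁+m₂ = M = -1: (-3/2,1/2), (-1/2,-1/2), (1/2,-3/2), (3/2,-5/2)
  (m₁,m₂)=(3/2,-5/2): CG² = 1/2, CG = +√(1/2)
  (m₁,m₂)=(1/2,-3/2): CG² = 3/10, CG = −√(3/10)
  (m₁,m₂)=(-1/2,-1/2): CG² = 3/20, CG = +√(3/20)   ← matches the target
  (m₁,m₂)=(-3/2,1/2): CG² = 1/20, CG = −√(1/20)
Pairs with CG² = 3/20: (-1/2,-1/2): +√(3/20)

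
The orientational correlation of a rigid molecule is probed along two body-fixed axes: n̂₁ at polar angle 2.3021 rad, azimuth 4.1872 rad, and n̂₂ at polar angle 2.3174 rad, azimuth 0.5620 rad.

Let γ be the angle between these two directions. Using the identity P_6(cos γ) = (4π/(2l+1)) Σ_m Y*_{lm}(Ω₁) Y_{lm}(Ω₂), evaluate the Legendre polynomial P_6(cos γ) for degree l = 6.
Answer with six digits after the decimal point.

Addition theorem: P_6(cos γ) = (4π/13) Σ_m Y*_{lm}(Ω₁) Y_{lm}(Ω₂), m = −6…6:
  term(m=-6) = -0.006027+0.001475i   from Y*(Ω₁)=+0.082131-0.000784i, Y(Ω₂)=-0.073547+0.017252i
  term(m=-5) = +0.046328-0.040925i   from Y*(Ω₁)=+0.125885-0.222098i, Y(Ω₂)=+0.228945+0.078827i
  term(m=-4) = -0.064176+0.168638i   from Y*(Ω₁)=-0.216207-0.369040i, Y(Ω₂)=-0.264347-0.328771i
  term(m=-3) = -0.014846-0.123146i   from Y*(Ω₁)=-0.341910+0.001631i, Y(Ω₂)=+0.041701+0.360371i
  term(m=-2) = +0.002348+0.003405i   from Y*(Ω₁)=+0.041598-0.072581i, Y(Ω₂)=-0.021363+0.044588i
  term(m=-1) = -0.122822-0.064507i   from Y*(Ω₁)=-0.186432-0.321728i, Y(Ω₂)=+0.315707-0.198813i
  term(m=+0) = +0.001243+0.000000i   from Y*(Ω₁)=-0.021324-0.000000i, Y(Ω₂)=-0.058284+0.000000i
  term(m=+1) = -0.122822+0.064507i   from Y*(Ω₁)=+0.186432-0.321728i, Y(Ω₂)=-0.315707-0.198813i
  term(m=+2) = +0.002348-0.003405i   from Y*(Ω₁)=+0.041598+0.072581i, Y(Ω₂)=-0.021363-0.044588i
  term(m=+3) = -0.014846+0.123146i   from Y*(Ω₁)=+0.341910+0.001631i, Y(Ω₂)=-0.041701+0.360371i
  term(m=+4) = -0.064176-0.168638i   from Y*(Ω₁)=-0.216207+0.369040i, Y(Ω₂)=-0.264347+0.328771i
  term(m=+5) = +0.046328+0.040925i   from Y*(Ω₁)=-0.125885-0.222098i, Y(Ω₂)=-0.228945+0.078827i
  term(m=+6) = -0.006027-0.001475i   from Y*(Ω₁)=+0.082131+0.000784i, Y(Ω₂)=-0.073547-0.017252i
Total Σ_m = -0.317147-0.000000i. Multiply by 0.966644: -0.306568-0.000000i. P_6(cos γ) = -0.306568

-0.306568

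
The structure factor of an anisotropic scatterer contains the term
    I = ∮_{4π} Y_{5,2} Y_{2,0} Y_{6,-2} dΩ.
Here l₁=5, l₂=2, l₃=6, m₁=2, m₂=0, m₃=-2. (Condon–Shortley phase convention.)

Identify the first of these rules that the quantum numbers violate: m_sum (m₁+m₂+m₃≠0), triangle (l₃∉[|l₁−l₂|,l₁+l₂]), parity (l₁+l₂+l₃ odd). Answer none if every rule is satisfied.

parity

m₁+m₂+m₃ = 2 + 0 − 2 = 0  ✓
triangle: |5−2|=3 ≤ l₃=6 ≤ 5+2=7  ✓
parity: l₁+l₂+l₃ = 13 is odd  ✗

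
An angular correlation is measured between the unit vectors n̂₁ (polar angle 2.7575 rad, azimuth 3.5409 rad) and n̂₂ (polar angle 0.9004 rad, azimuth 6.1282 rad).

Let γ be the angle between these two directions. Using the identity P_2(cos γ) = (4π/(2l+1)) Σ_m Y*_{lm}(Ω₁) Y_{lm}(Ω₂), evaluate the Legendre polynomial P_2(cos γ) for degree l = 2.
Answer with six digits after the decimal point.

Summing Y*_{l m}(θ₁,φ₁)·Y_{l m}(θ₂,φ₂) over m ∈ [−2, 2]; prefactor 4π/(2·2+1) = 2.513274:
  term(m=-2) = 0.00574 + 0.01151j   from Y*(Ω₁)=0.03784 + 0.03886j, Y(Ω₂)=0.22587 + 0.07234j
  term(m=-1) = 0.08583 + 0.05313j   from Y*(Ω₁)=0.24728 + 0.10435j, Y(Ω₂)=0.37159 + 0.05806j
  term(m=+0) = 0.02482 + 0.00000j   from Y*(Ω₁)=0.49793 + 0.00000j, Y(Ω₂)=0.04984 + 0.00000j
  term(m=+1) = 0.08583 - 0.05313j   from Y*(Ω₁)=-0.24728 + 0.10435j, Y(Ω₂)=-0.37159 + 0.05806j
  term(m=+2) = 0.00574 - 0.01151j   from Y*(Ω₁)=0.03784 - 0.03886j, Y(Ω₂)=0.22587 - 0.07234j
Σ over m = 0.20795 - 0.00000j; ×(4π/5) → 0.52263 - 0.00000j. Real part: 0.522634

0.522634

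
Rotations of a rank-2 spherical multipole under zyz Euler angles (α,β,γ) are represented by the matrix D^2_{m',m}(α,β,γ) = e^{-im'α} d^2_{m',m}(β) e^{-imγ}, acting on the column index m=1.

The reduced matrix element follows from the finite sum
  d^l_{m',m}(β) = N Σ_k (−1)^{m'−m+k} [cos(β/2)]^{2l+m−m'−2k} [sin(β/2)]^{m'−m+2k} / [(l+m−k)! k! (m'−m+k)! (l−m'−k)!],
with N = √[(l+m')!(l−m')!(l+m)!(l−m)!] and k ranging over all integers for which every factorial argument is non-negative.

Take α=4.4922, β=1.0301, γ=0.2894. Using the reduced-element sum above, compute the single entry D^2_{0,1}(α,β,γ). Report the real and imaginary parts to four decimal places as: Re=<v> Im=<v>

Re=0.5180 Im=-0.1542

Split into d^2_{0,1}(β=1.0301) × two z-phases.
c=cos(1.030100/2)=0.870268, s=sin(1.030100/2)=0.492578; N=√[2·2·6·1]=4.898979
k: max(0,(1)−(0))=1 … min(2+(1),2−(0))=2
  k=1: (−1)^0·4.8990/(2)·0.8703^3·0.4926^1 = +0.795262
  k=2: (−1)^1·4.8990/(2)·0.8703^1·0.4926^3 = -0.254774
d^2_{0,1}(1.0301) = +0.795262 -0.254774 = +0.540488
Phases: e^{-i·(0)·4.4922}=+1.000000+0.000000i, e^{-i·(1)·0.2894}=+0.958415-0.285377i ⇒ D=+0.518012-0.154243i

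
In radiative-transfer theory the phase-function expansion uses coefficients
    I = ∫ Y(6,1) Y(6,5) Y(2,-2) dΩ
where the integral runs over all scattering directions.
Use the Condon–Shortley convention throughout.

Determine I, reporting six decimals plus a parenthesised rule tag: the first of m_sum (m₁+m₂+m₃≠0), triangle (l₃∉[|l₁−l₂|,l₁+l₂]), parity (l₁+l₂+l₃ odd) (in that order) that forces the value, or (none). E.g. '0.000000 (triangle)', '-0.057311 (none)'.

m-sum = 1 + 5 − 2 = 4 ≠ 0 ⇒ I = 0

0.000000 (m_sum)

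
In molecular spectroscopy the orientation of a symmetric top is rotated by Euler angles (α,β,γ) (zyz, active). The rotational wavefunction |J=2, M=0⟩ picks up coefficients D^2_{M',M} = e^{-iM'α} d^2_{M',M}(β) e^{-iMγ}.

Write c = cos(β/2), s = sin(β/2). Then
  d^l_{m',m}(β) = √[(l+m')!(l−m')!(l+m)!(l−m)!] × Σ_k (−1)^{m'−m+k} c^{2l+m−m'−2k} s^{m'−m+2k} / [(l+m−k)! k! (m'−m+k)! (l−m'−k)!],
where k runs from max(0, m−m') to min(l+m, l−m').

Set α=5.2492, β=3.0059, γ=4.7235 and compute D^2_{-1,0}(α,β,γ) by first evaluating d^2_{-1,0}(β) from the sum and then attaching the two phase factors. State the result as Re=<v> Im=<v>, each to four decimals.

Split into d^2_{-1,0}(β=3.0059) × two z-phases.
With c≡cos(β/2)=0.067794 and s≡sin(β/2)=0.997699, N=[1·6·2·2]^{1/2}=4.898979
k: max(0,(0)−(-1))=1 … min(2+(0),2−(-1))=2
  k=1: (−1)^0·4.8990/(2)·0.0678^3·0.9977^1 = +0.000761
  k=2: (−1)^1·4.8990/(2)·0.0678^1·0.9977^3 = -0.164918
d^2_{-1,0}(3.0059) = +0.000761 -0.164918 = -0.164156
Attach z-rotation phases: D = e^{-i(-1)(5.2492)}·(-0.164156)·e^{-i(0)(4.7235)} = -0.083949+0.141067i

Re=-0.0839 Im=0.1411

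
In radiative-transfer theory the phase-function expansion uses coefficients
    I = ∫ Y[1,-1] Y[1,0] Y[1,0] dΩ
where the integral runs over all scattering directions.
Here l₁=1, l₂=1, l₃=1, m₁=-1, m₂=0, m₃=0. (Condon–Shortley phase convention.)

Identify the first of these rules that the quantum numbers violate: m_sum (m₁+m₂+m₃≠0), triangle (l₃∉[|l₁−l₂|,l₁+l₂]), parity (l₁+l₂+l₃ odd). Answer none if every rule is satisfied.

Σmᵢ = -1  ✗
l₃∈[|l₁−l₂|,l₁+l₂]=[0,2], have l₃=1
Σlᵢ = 3 ⇒ odd

m_sum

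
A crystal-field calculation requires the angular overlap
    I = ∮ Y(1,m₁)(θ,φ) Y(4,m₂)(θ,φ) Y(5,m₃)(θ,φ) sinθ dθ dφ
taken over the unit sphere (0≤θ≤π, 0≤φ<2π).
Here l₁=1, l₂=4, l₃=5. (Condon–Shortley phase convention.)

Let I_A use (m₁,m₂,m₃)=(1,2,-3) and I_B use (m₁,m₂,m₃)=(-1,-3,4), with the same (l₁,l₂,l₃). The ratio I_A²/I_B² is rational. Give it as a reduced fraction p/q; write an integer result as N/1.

7/9

Same 1,4,5: normalisation and zero-m 3j drop out of the ratio.
A: Δ: 0! 2! 8! / 11! → 1/495; sum: t=0:+1/2880 = 1/2880; 3j²(1 4 5; 1 2 -3) = Δ·Π!·Σ² = 28/495  (sign +1)
B: Δ: 0! 2! 8! / 11! → 1/495; sum: t=0:+1/10080 = 1/10080; 3j²(1 4 5; -1 -3 4) = Δ·Π!·Σ² = 4/55  (sign -1)
I_A²/I_B² = (28/495)/(4/55) = 7/9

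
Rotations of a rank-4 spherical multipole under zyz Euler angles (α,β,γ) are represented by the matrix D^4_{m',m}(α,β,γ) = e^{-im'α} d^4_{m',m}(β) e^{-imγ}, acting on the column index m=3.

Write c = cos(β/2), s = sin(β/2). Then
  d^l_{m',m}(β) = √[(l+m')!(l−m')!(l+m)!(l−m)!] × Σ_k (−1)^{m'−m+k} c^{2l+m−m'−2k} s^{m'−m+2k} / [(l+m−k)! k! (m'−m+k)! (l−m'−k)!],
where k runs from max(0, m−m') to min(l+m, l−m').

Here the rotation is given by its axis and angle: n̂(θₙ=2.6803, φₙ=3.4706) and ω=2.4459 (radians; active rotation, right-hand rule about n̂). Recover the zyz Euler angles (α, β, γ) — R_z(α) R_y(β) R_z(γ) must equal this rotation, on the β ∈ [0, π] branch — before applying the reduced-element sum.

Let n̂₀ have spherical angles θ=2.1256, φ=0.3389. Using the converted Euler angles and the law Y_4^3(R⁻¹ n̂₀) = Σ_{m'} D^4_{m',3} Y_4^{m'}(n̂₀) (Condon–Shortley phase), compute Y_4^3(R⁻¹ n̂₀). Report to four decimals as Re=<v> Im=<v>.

Axis–angle → zyz. n̂ = (sinθₙcosφₙ, sinθₙsinφₙ, cosθₙ) = (-0.421232, -0.143815, -0.895478), ω = 2.4459.
R = I cosω + sinω [n̂]ₓ + (1−cosω) n̂n̂ᵀ gives
  R = [-0.453971, +0.681008, +0.574576; -0.466846, -0.731051, +0.497614; +0.758923, -0.042336, +0.649802]
β = atan2(√(R₁₃²+R₂₃²), R₃₃) = 0.863472; α = atan2(R₂₃, R₁₃) mod 2π = 0.713741; γ = atan2(R₃₂, −R₃₁) mod 2π = 3.197319
Need the full column D^4_{m',3} for m'=−4..4 at α=0.7137, β=0.8635, γ=3.1973.
cos(β/2)=0.908241, sin(β/2)=0.418448
d^4_{-4,3}: single k=7 term ⇒ +0.005771;  D = +0.005187-0.002530i
d^4_{-3,3}: k∈[6..7] ⇒ +0.030999 -0.000940 = +0.030059;  D = +0.011795-0.027648i
d^4_{-2,3}: k∈[5..6] ⇒ +0.107894 -0.007634 = +0.100260;  D = -0.030632-0.095466i
d^4_{-1,3}: k∈[4..5] ⇒ +0.275988 -0.035150 = +0.240838;  D = -0.205752-0.125176i
d^4_{0,3}: k∈[3..4] ⇒ +0.535789 -0.113730 = +0.422059;  D = -0.416175+0.070231i
d^4_{1,3}: k∈[2..3] ⇒ +0.780116 -0.275988 = +0.504129;  D = -0.320849+0.388847i
d^4_{2,3}: k∈[1..2] ⇒ +0.798201 -0.508294 = +0.289907;  D = +0.006918+0.289824i
d^4_{3,3}: k∈[0..1] ⇒ +0.463028 -0.687998 = -0.224970;  D = -0.151296-0.166496i
d^4_{4,3}: single k=0 term ⇒ -0.603383;  D = -0.599084-0.071903i
Y_4^{m'}(θ=2.1256,φ=0.3389) and Σ D·Y over m':
  (+0.0052-0.0025i)·(+0.0493-0.2257i)  (+0.0118-0.0276i)·(-0.2131+0.3443i)  (-0.0306-0.0955i)·(+0.1774-0.1428i)  (-0.2058-0.1252i)·(+0.2113-0.0745i)  (-0.4162+0.0702i)·(-0.2782+0.0000i)  (-0.3208+0.3888i)·(-0.2113-0.0745i)  (+0.0069+0.2898i)·(+0.1774+0.1428i)  (-0.1513-0.1665i)·(+0.2131+0.3443i)  (-0.5991-0.0719i)·(+0.0493+0.2257i)
Y_4^3(R⁻¹ n̂) = +0.118948-0.266734i

Re=0.1189 Im=-0.2667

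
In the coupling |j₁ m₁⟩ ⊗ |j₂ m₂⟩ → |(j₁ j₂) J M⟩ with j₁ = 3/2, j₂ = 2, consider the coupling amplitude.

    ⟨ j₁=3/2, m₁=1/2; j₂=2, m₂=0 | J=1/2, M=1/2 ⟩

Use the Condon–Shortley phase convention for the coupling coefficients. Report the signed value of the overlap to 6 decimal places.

−√(1/5) ≈ -0.447214

triangle: 3!·0!·1!/5! = 6/120
(j±m)!: 2!·1!·2!·2!·1!·0! = 8
prefactor² = (2J+1)·Δ·N² = 4/5
  k=1: −1/(1!·2!·0!·1!·0!·0!) = -1/2
Σ = -1/2  ⇒  CG² = 4/5·(-1/2)² = 1/5
CG = −√(1/5) = -0.447214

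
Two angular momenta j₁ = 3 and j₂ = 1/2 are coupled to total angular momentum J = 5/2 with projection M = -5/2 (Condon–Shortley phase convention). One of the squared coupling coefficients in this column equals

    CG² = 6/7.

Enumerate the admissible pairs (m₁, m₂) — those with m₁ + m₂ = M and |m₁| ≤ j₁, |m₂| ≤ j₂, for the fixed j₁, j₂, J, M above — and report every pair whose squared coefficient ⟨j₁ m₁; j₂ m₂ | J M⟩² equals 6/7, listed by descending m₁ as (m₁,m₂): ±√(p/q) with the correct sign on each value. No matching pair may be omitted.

Admissible pairs with m₁+m₂ = M = -5/2: (-3,1/2), (-2,-1/2)
  (m₁,m₂)=(-2,-1/2): CG² = 1/7, CG = +√(1/7)
  (m₁,m₂)=(-3,1/2): CG² = 6/7, CG = −√(6/7)   ← matches the target
Pairs with CG² = 6/7: (-3,1/2): −√(6/7)

(-3,1/2): −√(6/7)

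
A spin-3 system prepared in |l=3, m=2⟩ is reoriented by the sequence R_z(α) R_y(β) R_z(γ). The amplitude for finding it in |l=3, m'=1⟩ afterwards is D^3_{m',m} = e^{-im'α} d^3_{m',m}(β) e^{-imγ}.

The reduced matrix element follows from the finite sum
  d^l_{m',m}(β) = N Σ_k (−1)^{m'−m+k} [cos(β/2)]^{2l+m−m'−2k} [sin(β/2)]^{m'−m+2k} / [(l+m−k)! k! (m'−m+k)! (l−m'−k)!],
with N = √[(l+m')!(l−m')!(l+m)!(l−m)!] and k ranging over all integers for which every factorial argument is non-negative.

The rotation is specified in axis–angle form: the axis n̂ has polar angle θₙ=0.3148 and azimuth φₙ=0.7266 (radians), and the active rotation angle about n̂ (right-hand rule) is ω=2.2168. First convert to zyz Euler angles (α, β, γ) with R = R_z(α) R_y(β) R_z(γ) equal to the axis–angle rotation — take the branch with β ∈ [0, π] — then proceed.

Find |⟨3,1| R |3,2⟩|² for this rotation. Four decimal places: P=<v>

Axis–angle → zyz. n̂ = (sinθₙcosφₙ, sinθₙsinφₙ, cosθₙ) = (+0.231426, +0.205695, +0.950858), ω = 2.2168.
R = I cosω + sinω [n̂]ₓ + (1−cosω) n̂n̂ᵀ gives
  R = [-0.516200, -0.682996, +0.516772; +0.835517, -0.534219, +0.128537; +0.188280, +0.498123, +0.846419]
β = atan2(√(R₁₃²+R₂₃²), R₃₃) = 0.561573; α = atan2(R₂₃, R₁₃) mod 2π = 0.243783; γ = atan2(R₃₂, −R₃₁) mod 2π = 1.932176
D^3_{1,2}(0.2438,0.5616,1.9322) = e^{-i·1·0.2438}·d^3_{1,2}(0.5616)·e^{-i·2·1.9322}. Compute d first:
Half-angle: c=0.960838, s=0.277111. N=√(24·2·120·1)=75.894664
k: max(0,(2)−(1))=1 … min(3+(2),3−(1))=2
  k=1: (−1)^0·75.8947/(24)·0.9608^5·0.2771^1 = +0.717637
  k=2: (−1)^1·75.8947/(12)·0.9608^3·0.2771^3 = -0.119383
d^3_{1,2}(0.5616) = +0.717637 -0.119383 = +0.598254
|D^3_{1,2}|² = |d^3_{1,2}(β)|² = (+0.598254)² = 0.357907 (the z-rotation phases have unit modulus)

P=0.3579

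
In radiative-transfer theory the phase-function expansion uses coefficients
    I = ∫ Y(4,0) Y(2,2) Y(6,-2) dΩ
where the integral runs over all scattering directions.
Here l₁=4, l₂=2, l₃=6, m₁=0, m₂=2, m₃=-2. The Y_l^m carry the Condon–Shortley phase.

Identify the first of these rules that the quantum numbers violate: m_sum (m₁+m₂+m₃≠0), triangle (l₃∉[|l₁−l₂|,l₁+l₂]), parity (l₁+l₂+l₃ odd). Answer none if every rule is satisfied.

Σmᵢ = 0  ✓
l₃∈[|l₁−l₂|,l₁+l₂]=[2,6], have l₃=6  ✓
Σlᵢ = 12 ⇒ even  ✓

none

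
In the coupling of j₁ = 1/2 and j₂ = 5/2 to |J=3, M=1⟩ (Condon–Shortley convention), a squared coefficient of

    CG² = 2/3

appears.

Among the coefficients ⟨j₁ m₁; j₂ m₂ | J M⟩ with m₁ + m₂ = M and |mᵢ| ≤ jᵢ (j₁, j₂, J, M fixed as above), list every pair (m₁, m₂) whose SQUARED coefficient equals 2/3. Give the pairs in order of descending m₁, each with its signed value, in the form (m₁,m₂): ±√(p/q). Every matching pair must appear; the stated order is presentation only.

Admissible pairs with m₁+m₂ = M = 1: (-1/2,3/2), (1/2,1/2)
  (m₁,m₂)=(1/2,1/2): CG² = 2/3, CG = +√(2/3)   ← matches the target
  (m₁,m₂)=(-1/2,3/2): CG² = 1/3, CG = +√(1/3)
Pairs with CG² = 2/3: (1/2,1/2): +√(2/3)

(1/2,1/2): +√(2/3)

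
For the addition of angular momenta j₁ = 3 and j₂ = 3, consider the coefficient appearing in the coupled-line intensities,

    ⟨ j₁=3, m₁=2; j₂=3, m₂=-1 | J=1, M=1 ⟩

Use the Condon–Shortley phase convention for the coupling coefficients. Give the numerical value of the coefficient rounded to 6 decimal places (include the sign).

triangle: 5!×1!×1!/8! = 120/40320
(j±m)!: 5!×1!×2!×4!×2!×0! = 11520
prefactor² = (2J+1)×Δ×N² = 720/7
  k=1: −1/(1!×4!×0!×1!×1!×0!) = -1/24
Σ = -1/24  ⇒  CG² = 720/7×(-1/24)² = 5/28
CG = −√(5/28) = -0.422577

−√(5/28) = -0.422577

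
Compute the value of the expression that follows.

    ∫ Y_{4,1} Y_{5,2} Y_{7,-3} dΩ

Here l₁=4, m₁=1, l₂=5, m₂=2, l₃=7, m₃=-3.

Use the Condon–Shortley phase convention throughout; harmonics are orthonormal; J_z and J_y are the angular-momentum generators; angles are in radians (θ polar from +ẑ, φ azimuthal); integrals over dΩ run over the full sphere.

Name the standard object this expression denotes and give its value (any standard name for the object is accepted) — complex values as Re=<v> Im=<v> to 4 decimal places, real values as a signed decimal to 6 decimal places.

This is a Gaunt coefficient — the integral of a triple product of spherical harmonics over the sphere.
Rules hold: Σm=0, L=16 even, 1≤7≤9.
N = 9·11·15 = 1485
Δ = 2!·6!·8!/17! = 1/6126120
Racah Σ t=0..2: t=0:+1/69120 t=1:−1/20736 t=2:+1/69120 = -1/51840
⇒ 3j(4 5 7; 0 0 0)² = 280/21879, sgn +1
Racah Σ t=0..2: t=0:+1/362880 t=1:−1/69120 t=2:+1/172800 = -43/7257600
⇒ 3j(4 5 7; 1 2 -3)² = 1849/170170, sgn -1
4πI² = N·(3j₀)²·(3jₘ)² = 110940/537251
I = -1·√(0.206496/4π) = -0.12818893

Gaunt coefficient, -0.128189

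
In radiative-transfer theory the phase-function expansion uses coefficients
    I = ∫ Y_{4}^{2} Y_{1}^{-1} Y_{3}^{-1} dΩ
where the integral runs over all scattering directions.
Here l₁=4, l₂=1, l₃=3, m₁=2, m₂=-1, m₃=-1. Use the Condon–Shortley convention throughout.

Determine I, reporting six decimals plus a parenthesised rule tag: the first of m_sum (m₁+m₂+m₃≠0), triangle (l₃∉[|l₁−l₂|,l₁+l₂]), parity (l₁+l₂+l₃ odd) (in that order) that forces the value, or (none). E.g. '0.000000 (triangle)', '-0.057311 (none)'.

Rules hold: Σm=0, L=8 even, 3≤3≤5.
N = 9·3·7 = 189
Δ = 2!·6!·0!/9! = 1/252
Racah Σ t=1..1: t=1:−1/36 = -1/36
⇒ 3j(4 1 3; 0 0 0)² = 4/63, sgn +1
Racah Σ t=0..0: t=0:+1/96 = 1/96
⇒ 3j(4 1 3; 2 -1 -1)² = 5/84, sgn +1
4πI² = N·(3j₀)²·(3jₘ)² = 5/7
I = +1·√(0.714286/4π) = 0.23841361
No selection rule forces the value: the integral is nonzero (none).

0.238414 (none)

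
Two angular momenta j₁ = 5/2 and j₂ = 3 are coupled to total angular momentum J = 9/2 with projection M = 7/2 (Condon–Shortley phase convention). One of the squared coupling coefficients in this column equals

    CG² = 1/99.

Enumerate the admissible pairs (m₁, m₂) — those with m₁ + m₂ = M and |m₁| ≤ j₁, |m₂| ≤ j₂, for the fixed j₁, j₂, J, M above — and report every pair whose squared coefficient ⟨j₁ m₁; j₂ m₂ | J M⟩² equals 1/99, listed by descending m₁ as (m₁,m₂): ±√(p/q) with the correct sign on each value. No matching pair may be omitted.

Admissible pairs with m₁+m₂ = M = 7/2: (1/2,3), (3/2,2), (5/2,1)
  (m₁,m₂)=(5/2,1): CG² = 50/99, CG = +√(50/99)
  (m₁,m₂)=(3/2,2): CG² = 1/99, CG = −√(1/99)   ← matches the target
  (m₁,m₂)=(1/2,3): CG² = 16/33, CG = −√(16/33)
Pairs with CG² = 1/99: (3/2,2): −√(1/99)

(3/2,2): −√(1/99)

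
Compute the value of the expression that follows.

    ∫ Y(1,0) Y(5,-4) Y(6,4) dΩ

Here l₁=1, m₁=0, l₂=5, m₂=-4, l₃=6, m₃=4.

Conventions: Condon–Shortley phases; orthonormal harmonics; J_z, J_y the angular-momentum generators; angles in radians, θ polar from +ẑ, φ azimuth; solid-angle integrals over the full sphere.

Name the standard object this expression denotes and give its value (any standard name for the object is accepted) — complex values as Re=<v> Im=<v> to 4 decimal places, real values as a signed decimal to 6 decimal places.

This is a Gaunt coefficient — the integral of a triple product of spherical harmonics over the sphere.
Checks pass: Σm=0; 12 even; l₃=6∈[4,6].
(2·1+1)(2·5+1)(2·6+1) = 429
Δ: 0! 2! 10! / 13! → 1/858
sum: t=0:+1/14400 = 1/14400
3j²(1 5 6; 0 0 0) = Δ·Π!·Σ² = 6/143  (sign +1)
sum: t=0:+1/362880 = 1/362880
3j²(1 5 6; 0 -4 4) = Δ·Π!·Σ² = 10/429  (sign +1)
combine: 4πI² = 429·6/143·10/429 = 60/143
take √, sign +1: I = 0.18272698

Gaunt coefficient, +0.182727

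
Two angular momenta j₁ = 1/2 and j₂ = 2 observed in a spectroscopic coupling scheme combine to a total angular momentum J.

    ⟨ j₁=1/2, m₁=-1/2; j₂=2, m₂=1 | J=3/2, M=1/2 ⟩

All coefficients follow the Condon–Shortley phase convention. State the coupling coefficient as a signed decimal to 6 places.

−√(3/5) = -0.774597

j₁+j₂−J=1  J+j₁−j₂=0  J−j₁+j₂=3  j₁+j₂+J+1=5
(j₁±m₁, j₂±m₂, J±M) = (0,1,3,1,2,1)
P² = 12/5
sum k=1..1:
  [1] −1/2 = -1/2
S = -1/2
C² = P²·S² = 3/5 ; C = -0.774597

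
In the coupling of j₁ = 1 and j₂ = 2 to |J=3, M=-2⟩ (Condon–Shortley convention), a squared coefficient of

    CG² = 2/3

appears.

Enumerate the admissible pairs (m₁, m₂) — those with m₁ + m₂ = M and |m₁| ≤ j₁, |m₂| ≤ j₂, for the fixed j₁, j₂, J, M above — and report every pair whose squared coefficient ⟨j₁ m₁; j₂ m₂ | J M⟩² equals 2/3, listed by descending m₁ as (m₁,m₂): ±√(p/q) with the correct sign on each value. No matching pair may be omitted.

Admissible pairs with m₁+m₂ = M = -2: (-1,-1), (0,-2)
  (m₁,m₂)=(0,-2): CG² = 1/3, CG = +√(1/3)
  (m₁,m₂)=(-1,-1): CG² = 2/3, CG = +√(2/3)   ← matches the target
Pairs with CG² = 2/3: (-1,-1): +√(2/3)

(-1,-1): +√(2/3)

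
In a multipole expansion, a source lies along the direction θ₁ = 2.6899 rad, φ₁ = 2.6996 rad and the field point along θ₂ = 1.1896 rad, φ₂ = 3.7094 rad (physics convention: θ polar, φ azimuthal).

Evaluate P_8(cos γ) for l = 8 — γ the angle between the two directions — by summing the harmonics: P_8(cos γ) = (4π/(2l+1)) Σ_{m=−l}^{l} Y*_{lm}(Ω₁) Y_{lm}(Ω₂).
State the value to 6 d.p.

Expand P_8 via completeness: Σ_{m} conj(Y_{8,m}) at Ω₁ times Y_{8,m} at Ω₂ —
  [-8]  conj(Y_{8,-8})(Ω₁) = -0.00063 + 0.00026j ; Y_{8,-8}(Ω₂) = -0.04803 + 0.27995j ; Δ = -0.00004 - 0.00019j
  [-7]  conj(Y_{8,-7})(Ω₁) = -0.00559 - 0.00027j ; Y_{8,-7}(Ω₂) = 0.30629 - 0.33697j ; Δ = -0.00180 + 0.00180j
  [-6]  conj(Y_{8,-6})(Ω₁) = -0.02560 - 0.01364j ; Y_{8,-6}(Ω₂) = -0.25002 + 0.06792j ; Δ = 0.00733 + 0.00167j
  [-5]  conj(Y_{8,-5})(Ω₁) = -0.06321 - 0.08505j ; Y_{8,-5}(Ω₂) = -0.18384 - 0.05738j ; Δ = 0.00674 + 0.01926j
  [-4]  conj(Y_{8,-4})(Ω₁) = -0.05423 - 0.27148j ; Y_{8,-4}(Ω₂) = 0.21907 + 0.25986j ; Δ = 0.05867 - 0.07357j
  [-3]  conj(Y_{8,-3})(Ω₁) = 0.11894 - 0.47607j ; Y_{8,-3}(Ω₂) = 0.00510 + 0.03826j ; Δ = 0.01882 + 0.00212j
  [-2]  conj(Y_{8,-2})(Ω₁) = 0.30629 - 0.37353j ; Y_{8,-2}(Ω₂) = 0.14143 - 0.30422j ; Δ = -0.07031 - 0.14601j
  [-1]  conj(Y_{8,-1})(Ω₁) = -0.00041 + 0.00019j ; Y_{8,-1}(Ω₂) = -0.02260 + 0.01442j ; Δ = 0.00001 - 0.00001j
  [+0]  conj(Y_{8,0})(Ω₁) = -0.47651 + 0.00000j ; Y_{8,0}(Ω₂) = -0.32826 + 0.00000j ; Δ = 0.15642 + 0.00000j
  [+1]  conj(Y_{8,1})(Ω₁) = 0.00041 + 0.00019j ; Y_{8,1}(Ω₂) = 0.02260 + 0.01442j ; Δ = 0.00001 + 0.00001j
  [+2]  conj(Y_{8,2})(Ω₁) = 0.30629 + 0.37353j ; Y_{8,2}(Ω₂) = 0.14143 + 0.30422j ; Δ = -0.07031 + 0.14601j
  [+3]  conj(Y_{8,3})(Ω₁) = -0.11894 - 0.47607j ; Y_{8,3}(Ω₂) = -0.00510 + 0.03826j ; Δ = 0.01882 - 0.00212j
  [+4]  conj(Y_{8,4})(Ω₁) = -0.05423 + 0.27148j ; Y_{8,4}(Ω₂) = 0.21907 - 0.25986j ; Δ = 0.05867 + 0.07357j
  [+5]  conj(Y_{8,5})(Ω₁) = 0.06321 - 0.08505j ; Y_{8,5}(Ω₂) = 0.18384 - 0.05738j ; Δ = 0.00674 - 0.01926j
  [+6]  conj(Y_{8,6})(Ω₁) = -0.02560 + 0.01364j ; Y_{8,6}(Ω₂) = -0.25002 - 0.06792j ; Δ = 0.00733 - 0.00167j
  [+7]  conj(Y_{8,7})(Ω₁) = 0.00559 - 0.00027j ; Y_{8,7}(Ω₂) = -0.30629 - 0.33697j ; Δ = -0.00180 - 0.00180j
  [+8]  conj(Y_{8,8})(Ω₁) = -0.00063 - 0.00026j ; Y_{8,8}(Ω₂) = -0.04803 - 0.27995j ; Δ = -0.00004 + 0.00019j
Total Σ_m = 0.19522 + 0.00000j. Multiply by 0.739198: 0.14431 + 0.00000j. P_8(cos γ) = 0.144306

0.144306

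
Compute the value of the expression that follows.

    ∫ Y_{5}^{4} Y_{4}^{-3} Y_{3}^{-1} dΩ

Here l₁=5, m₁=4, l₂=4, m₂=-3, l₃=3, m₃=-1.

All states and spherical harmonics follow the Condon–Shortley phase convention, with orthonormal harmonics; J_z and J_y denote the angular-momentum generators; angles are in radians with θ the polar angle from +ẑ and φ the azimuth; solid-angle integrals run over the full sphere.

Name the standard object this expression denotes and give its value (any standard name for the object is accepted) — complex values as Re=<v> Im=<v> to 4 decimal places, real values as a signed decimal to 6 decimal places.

Gaunt coefficient, +0.042401

This is a Gaunt coefficient — the integral of a triple product of spherical harmonics over the sphere.
Checks pass: Σm=0; 12 even; l₃=3∈[1,9].
(2·5+1)(2·4+1)(2·3+1) = 693
Δ: 6! 4! 2! / 13! → 1/180180
sum: t=2:+1/576 t=3:−1/144 t=4:+1/576 = -1/288
3j²(5 4 3; 0 0 0) = Δ·Π!·Σ² = 20/1001  (sign +1)
sum: t=0:+1/4320 t=1:−1/5760 = 1/17280
3j²(5 4 3; 4 -3 -1) = Δ·Π!·Σ² = 7/4290  (sign +1)
combine: 4πI² = 693·20/1001·7/4290 = 42/1859
take √, sign +1: I = 0.04240138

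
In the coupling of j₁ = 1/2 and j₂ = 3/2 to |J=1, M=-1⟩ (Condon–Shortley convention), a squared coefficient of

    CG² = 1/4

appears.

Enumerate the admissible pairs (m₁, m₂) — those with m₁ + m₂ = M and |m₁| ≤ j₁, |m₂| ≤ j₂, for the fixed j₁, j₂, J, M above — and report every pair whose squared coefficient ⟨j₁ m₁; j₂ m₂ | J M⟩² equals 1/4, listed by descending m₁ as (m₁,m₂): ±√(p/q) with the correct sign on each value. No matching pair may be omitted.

Admissible pairs with m₁+m₂ = M = -1: (-1/2,-1/2), (1/2,-3/2)
  (m₁,m₂)=(1/2,-3/2): CG² = 3/4, CG = +√(3/4)
  (m₁,m₂)=(-1/2,-1/2): CG² = 1/4, CG = −√(1/4)   ← matches the target
Pairs with CG² = 1/4: (-1/2,-1/2): −√(1/4)

(-1/2,-1/2): −√(1/4)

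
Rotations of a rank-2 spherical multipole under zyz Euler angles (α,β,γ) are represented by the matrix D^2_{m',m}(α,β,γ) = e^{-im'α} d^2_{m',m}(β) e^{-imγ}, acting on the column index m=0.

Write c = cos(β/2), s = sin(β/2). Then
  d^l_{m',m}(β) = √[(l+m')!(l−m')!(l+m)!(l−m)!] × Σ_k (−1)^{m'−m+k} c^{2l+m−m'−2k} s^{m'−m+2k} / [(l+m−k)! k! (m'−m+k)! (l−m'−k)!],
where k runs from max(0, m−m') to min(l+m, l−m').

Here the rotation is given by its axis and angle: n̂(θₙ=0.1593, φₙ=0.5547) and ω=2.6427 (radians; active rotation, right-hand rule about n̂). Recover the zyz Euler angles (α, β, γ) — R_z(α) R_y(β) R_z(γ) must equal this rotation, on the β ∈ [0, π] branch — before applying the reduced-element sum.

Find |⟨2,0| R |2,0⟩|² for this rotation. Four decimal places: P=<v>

P=0.7423

Axis–angle → zyz. n̂ = (sinθₙcosφₙ, sinθₙsinφₙ, cosθₙ) = (+0.134842, +0.083547, +0.987339), ω = 2.6427.
R = I cosω + sinω [n̂]ₓ + (1−cosω) n̂n̂ᵀ gives
  R = [-0.843964, -0.451237, +0.290016; +0.493554, -0.865003, +0.090408; +0.210069, +0.219440, +0.952742]
β = atan2(√(R₁₃²+R₂₃²), R₃₃) = 0.308659; α = atan2(R₂₃, R₁₃) mod 2π = 0.302188; γ = atan2(R₃₂, −R₃₁) mod 2π = 2.334381
D^2_{0,0}(0.3022,0.3087,2.3344) = e^{-i·0·0.3022}·d^2_{0,0}(0.3087)·e^{-i·0·2.3344}. Compute d first:
Half-angle: c=0.988115, s=0.153717. N=√(2·2·2·2)=4.000000
k∈{0,1,2} keeps every argument non-negative
  k=0: (−1)^0·4.0000/(4)·0.9881^4·0.1537^0 = +0.953300
  k=1: (−1)^1·4.0000/(1)·0.9881^2·0.1537^2 = -0.092283
  k=2: (−1)^2·4.0000/(4)·0.9881^0·0.1537^4 = +0.000558
d^2_{0,0}(0.3087) = +0.953300 -0.092283 +0.000558 = +0.861576
|D^2_{0,0}|² = |d^2_{0,0}(β)|² = (+0.861576)² = 0.742313 (the z-rotation phases have unit modulus)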